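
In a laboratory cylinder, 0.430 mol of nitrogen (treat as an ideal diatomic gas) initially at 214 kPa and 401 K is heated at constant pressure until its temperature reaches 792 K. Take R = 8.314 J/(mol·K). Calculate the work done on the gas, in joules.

-1400 J

V₁ = nRT₁/P₁ = 0.430×8.314×401/214 = 6.70 L.
Isobaric: P stays 214 kPa; V/T = const ⇒ T₂ = 792 K, V₂ = 13.2 L.
W = PΔV = 214×(13.2−6.70) kPa·L = 1400 J.
Work done on the gas = −W_by = -1400 J.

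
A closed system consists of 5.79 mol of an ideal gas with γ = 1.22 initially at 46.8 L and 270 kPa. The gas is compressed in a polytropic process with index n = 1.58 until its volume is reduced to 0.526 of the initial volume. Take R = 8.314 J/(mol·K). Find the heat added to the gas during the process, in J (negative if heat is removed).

16100 J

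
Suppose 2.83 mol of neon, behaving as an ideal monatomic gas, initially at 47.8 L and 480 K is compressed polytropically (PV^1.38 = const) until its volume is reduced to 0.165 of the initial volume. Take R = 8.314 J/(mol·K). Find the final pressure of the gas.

P₁ = nRT₁/V₁ = 2.83×8.314×480/47.8 = 236 kPa.
Polytropic n=1.38: T₂ = T₁(V₁/V₂)^(n−1) = 480×(6.06)^0.38 = 952 K; P₂ = P₁(V₁/V₂)^n = 2840 kPa.

2840 kPa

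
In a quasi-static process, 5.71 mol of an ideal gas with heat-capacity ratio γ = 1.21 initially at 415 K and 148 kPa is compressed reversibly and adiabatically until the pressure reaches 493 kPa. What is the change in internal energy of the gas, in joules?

21800 J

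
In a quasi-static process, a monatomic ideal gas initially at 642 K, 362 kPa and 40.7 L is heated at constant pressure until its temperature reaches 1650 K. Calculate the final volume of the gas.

105 L

Isobaric: P stays 362 kPa; V/T = const ⇒ T₂ = 1650 K, V₂ = 105 L.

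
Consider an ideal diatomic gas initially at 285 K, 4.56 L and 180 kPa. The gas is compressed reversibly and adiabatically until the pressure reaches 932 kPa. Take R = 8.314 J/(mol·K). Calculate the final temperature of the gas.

456 K

Adiabatic: T₂/T₁ = (P₂/P₁)^((γ−1)/γ) ⇒ T₂ = 285×(5.18)^0.286 = 456 K; V₂ = 1.41 L.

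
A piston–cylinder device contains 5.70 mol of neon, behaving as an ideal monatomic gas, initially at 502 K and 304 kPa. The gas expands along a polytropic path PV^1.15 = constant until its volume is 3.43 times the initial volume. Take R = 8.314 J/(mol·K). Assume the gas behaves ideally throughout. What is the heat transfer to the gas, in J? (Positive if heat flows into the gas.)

V₁ = nRT₁/P₁ = 5.70×8.314×502/304 = 78.3 L.
Polytropic n=1.15: T₂ = T₁(V₁/V₂)^(n−1) = 502×(0.292)^0.15 = 417 K; P₂ = P₁(V₁/V₂)^n = 73.7 kPa.
W = (P₁V₁−P₂V₂)/(n−1) = (304×78.3−73.7×268)/0.15 = 26800 J.
ΔU = nCvΔT = 5.70×12.5×(417−502) = -6020 J.
Q = ΔU + W = 20700 J.

20700 J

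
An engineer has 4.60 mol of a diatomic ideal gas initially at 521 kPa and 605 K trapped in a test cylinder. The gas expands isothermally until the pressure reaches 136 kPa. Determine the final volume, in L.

V₁ = nRT₁/P₁ = 4.60×8.314×605/521 = 44.4 L.
Isothermal: T stays 605 K; PV = const ⇒ V₂ = 170 L, P₂ = 136 kPa.

170 L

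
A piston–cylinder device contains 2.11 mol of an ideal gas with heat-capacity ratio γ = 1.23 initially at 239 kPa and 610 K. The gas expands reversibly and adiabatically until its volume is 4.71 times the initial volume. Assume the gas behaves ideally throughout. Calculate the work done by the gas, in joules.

V₁ = nRT₁/P₁ = 2.11×8.314×610/239 = 44.8 L.
Adiabatic: TV^(γ−1) = const ⇒ T₂ = 610×(0.212)^0.230 = 427 K; PV^γ = const ⇒ P₂ = 35.5 kPa.
ΔU = nCvΔT = 2.11×36.1×(427−610) = -13900 J.
Q = 0 for an adiabatic process, so W = −ΔU = 13900 J.

13900 J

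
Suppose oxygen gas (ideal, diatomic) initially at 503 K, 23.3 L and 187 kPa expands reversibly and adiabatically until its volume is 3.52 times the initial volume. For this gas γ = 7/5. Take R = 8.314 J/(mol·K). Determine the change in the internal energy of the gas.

n = P₁V₁/(RT₁) = 187×23.3/(8.314×503) = 1.04 mol.
Adiabatic: TV^(γ−1) = const ⇒ T₂ = 503×(0.284)^0.400 = 304 K; PV^γ = const ⇒ P₂ = 32.1 kPa.
For an ideal gas ΔU = nCvΔT with Cv = (5/2)R = 20.8 J/(mol·K).
ΔU = 1.04×20.8×(304−503) = -4310 J.

-4310 J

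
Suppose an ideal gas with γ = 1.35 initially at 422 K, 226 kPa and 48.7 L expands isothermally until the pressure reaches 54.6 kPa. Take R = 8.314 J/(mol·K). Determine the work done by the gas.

n = P₁V₁/(RT₁) = 226×48.7/(8.314×422) = 3.14 mol.
Isothermal: T stays 422 K; PV = const ⇒ V₂ = 202 L, P₂ = 54.6 kPa.
W = nRT ln(V₂/V₁) = 3.14×8.314×422×ln(4.14) = 15600 J.

15600 J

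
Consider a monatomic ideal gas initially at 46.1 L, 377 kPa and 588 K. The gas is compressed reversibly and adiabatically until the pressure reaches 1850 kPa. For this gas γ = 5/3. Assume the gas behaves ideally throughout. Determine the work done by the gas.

n = P₁V₁/(RT₁) = 377×46.1/(8.314×588) = 3.56 mol.
Adiabatic: T₂/T₁ = (P₂/P₁)^((γ−1)/γ) ⇒ T₂ = 588×(4.91)^0.400 = 1110 K; V₂ = 17.8 L.
ΔU = nCvΔT = 3.56×12.5×(1110−588) = 23200 J.
Q = 0 for an adiabatic process, so W = −ΔU = -23200 J.

-23200 J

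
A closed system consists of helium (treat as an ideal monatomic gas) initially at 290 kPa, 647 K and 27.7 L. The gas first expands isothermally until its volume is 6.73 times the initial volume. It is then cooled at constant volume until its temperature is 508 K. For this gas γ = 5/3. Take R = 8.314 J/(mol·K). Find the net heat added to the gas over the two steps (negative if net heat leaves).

n = P₁V₁/(RT₁) = 290×27.7/(8.314×647) = 1.49 mol.
Step 1 — Isothermal: T stays 647 K; PV = const ⇒ V₂ = 186 L, P₂ = 43.1 kPa.
ΔU = 0 (ideal gas, T constant).
W = nRT ln(V₂/V₁) = 1.49×8.314×647×ln(6.73) = 15300 J.
Q = ΔU + W = 15300 J.
State after step 1: P = 43.1 kPa, V = 186 L, T = 647 K.
Step 2 — Isochoric: V stays 186 L; P/T = const ⇒ T₂ = 508 K, P₂ = 33.8 kPa.
W = 0 (no volume change).
ΔU = nCvΔT = 1.49×12.5×(508−647) = -2590 J.
Q = ΔU = -2590 J.
Net over both steps: W = 15300 J, Q = 12700 J, ΔU = -2590 J.

12700 J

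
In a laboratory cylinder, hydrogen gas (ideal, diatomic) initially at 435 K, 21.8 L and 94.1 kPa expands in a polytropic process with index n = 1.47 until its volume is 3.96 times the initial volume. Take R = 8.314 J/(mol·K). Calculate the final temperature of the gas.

228 K

Polytropic n=1.47: T₂ = T₁(V₁/V₂)^(n−1) = 435×(0.253)^0.47 = 228 K; P₂ = P₁(V₁/V₂)^n = 12.4 kPa.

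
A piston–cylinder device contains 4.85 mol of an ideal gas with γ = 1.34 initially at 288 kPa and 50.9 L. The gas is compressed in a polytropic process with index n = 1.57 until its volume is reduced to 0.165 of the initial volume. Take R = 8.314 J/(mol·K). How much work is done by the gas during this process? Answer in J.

T₁ = P₁V₁/(nR) = 288×50.9/(4.85×8.314) = 364 K.
Polytropic n=1.57: T₂ = T₁(V₁/V₂)^(n−1) = 364×(6.06)^0.57 = 1020 K; P₂ = P₁(V₁/V₂)^n = 4870 kPa.
W = (P₁V₁−P₂V₂)/(n−1) = (288×50.9−4870×8.40)/0.57 = -46100 J.

-46100 J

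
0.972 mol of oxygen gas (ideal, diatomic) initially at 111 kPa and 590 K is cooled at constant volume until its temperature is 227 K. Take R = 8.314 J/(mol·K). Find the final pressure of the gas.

V₁ = nRT₁/P₁ = 0.972×8.314×590/111 = 43.0 L.
Isochoric: V stays 43.0 L; P/T = const ⇒ T₂ = 227 K, P₂ = 42.7 kPa.

42.7 kPa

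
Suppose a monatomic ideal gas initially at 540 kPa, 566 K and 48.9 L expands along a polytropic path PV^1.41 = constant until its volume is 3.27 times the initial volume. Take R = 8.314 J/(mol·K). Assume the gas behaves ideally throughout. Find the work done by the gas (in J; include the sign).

24800 J

n = P₁V₁/(RT₁) = 540×48.9/(8.314×566) = 5.61 mol.
Polytropic n=1.41: T₂ = T₁(V₁/V₂)^(n−1) = 566×(0.306)^0.41 = 348 K; P₂ = P₁(V₁/V₂)^n = 102 kPa.
W = (P₁V₁−P₂V₂)/(n−1) = (540×48.9−102×160)/0.41 = 24800 J.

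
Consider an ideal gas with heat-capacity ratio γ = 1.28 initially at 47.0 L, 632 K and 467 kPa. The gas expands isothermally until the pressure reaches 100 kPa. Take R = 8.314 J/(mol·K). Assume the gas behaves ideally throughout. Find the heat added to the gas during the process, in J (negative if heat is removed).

n = P₁V₁/(RT₁) = 467×47.0/(8.314×632) = 4.18 mol.
Isothermal: T stays 632 K; PV = const ⇒ V₂ = 219 L, P₂ = 100 kPa.
ΔU = 0 (ideal gas, T constant).
W = nRT ln(V₂/V₁) = 4.18×8.314×632×ln(4.67) = 33800 J.
Q = ΔU + W = 33800 J.

33800 J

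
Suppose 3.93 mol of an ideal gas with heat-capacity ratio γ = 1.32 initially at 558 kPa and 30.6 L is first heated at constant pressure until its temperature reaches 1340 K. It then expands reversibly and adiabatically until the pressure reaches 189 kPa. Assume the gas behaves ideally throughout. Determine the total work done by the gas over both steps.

T₁ = P₁V₁/(nR) = 558×30.6/(3.93×8.314) = 523 K.
Step 1 — Isobaric: P stays 558 kPa; V/T = const ⇒ T₂ = 1340 K, V₂ = 78.5 L.
W = PΔV = 558×(78.5−30.6) kPa·L = 26700 J.
ΔU = nCvΔT = 3.93×26.0×(1340−523) = 83500 J.
Q = ΔU + W = nCpΔT = 110000 J.
State after step 1: P = 558 kPa, V = 78.5 L, T = 1340 K.
Step 2 — Adiabatic: T₂/T₁ = (P₂/P₁)^((γ−1)/γ) ⇒ T₂ = 1340×(0.339)^0.242 = 1030 K; V₂ = 178 L.
ΔU = nCvΔT = 3.93×26.0×(1030−1340) = -31600 J.
Q = 0 for an adiabatic process, so W = −ΔU = 31600 J.
Net over both steps: W = 58300 J, Q = 110000 J, ΔU = 51900 J.

58300 J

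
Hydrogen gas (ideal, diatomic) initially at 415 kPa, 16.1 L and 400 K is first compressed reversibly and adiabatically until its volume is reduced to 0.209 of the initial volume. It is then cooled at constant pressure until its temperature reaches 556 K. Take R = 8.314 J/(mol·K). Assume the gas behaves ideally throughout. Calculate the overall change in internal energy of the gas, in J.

6510 J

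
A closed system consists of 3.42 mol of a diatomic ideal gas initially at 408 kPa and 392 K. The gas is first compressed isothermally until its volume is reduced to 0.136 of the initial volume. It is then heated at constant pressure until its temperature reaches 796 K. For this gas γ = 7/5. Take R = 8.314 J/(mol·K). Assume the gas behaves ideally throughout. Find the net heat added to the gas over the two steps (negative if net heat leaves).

V₁ = nRT₁/P₁ = 3.42×8.314×392/408 = 27.3 L.
Step 1 — Isothermal: T stays 392 K; PV = const ⇒ V₂ = 3.72 L, P₂ = 3000 kPa.
ΔU = 0 (ideal gas, T constant).
W = nRT ln(V₂/V₁) = 3.42×8.314×392×ln(0.136) = -22200 J.
Q = ΔU + W = -22200 J.
State after step 1: P = 3000 kPa, V = 3.72 L, T = 392 K.
Step 2 — Isobaric: P stays 3000 kPa; V/T = const ⇒ T₂ = 796 K, V₂ = 7.54 L.
W = PΔV = 3000×(7.54−3.72) kPa·L = 11500 J.
ΔU = nCvΔT = 3.42×20.8×(796−392) = 28700 J.
Q = ΔU + W = nCpΔT = 40200 J.
Net over both steps: W = -10800 J, Q = 18000 J, ΔU = 28700 J.

18000 J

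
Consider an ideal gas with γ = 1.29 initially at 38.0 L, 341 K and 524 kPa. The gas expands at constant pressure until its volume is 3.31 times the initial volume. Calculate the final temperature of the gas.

Isobaric: P stays 524 kPa; V/T = const ⇒ T₂ = 1130 K, V₂ = 126 L.

1130 K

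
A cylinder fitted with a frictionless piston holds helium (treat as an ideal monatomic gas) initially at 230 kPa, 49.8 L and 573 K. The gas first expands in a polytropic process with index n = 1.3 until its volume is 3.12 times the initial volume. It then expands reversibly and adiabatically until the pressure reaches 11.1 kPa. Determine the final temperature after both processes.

219 K

n = P₁V₁/(RT₁) = 230×49.8/(8.314×573) = 2.40 mol.
Step 1 — Polytropic n=1.3: T₂ = T₁(V₁/V₂)^(n−1) = 573×(0.321)^0.30 = 407 K; P₂ = P₁(V₁/V₂)^n = 52.4 kPa.
W = (P₁V₁−P₂V₂)/(n−1) = (230×49.8−52.4×155)/0.30 = 11000 J.
ΔU = nCvΔT = 2.40×12.5×(407−573) = -4970 J.
Q = ΔU + W = 6070 J.
State after step 1: P = 52.4 kPa, V = 155 L, T = 407 K.
Step 2 — Adiabatic: T₂/T₁ = (P₂/P₁)^((γ−1)/γ) ⇒ T₂ = 407×(0.212)^0.400 = 219 K; V₂ = 394 L.
ΔU = nCvΔT = 2.40×12.5×(219−407) = -5650 J.
Q = 0 for an adiabatic process, so W = −ΔU = 5650 J.
Net over both steps: W = 16700 J, Q = 6070 J, ΔU = -10600 J.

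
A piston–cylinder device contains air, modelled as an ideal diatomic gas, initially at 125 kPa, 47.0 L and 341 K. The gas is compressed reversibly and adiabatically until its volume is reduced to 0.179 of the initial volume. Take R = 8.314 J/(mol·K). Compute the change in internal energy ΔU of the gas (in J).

14500 J

n = P₁V₁/(RT₁) = 125×47.0/(8.314×341) = 2.07 mol.
Adiabatic: TV^(γ−1) = const ⇒ T₂ = 341×(5.59)^0.400 = 679 K; PV^γ = const ⇒ P₂ = 1390 kPa.
For an ideal gas ΔU = nCvΔT with Cv = (5/2)R = 20.8 J/(mol·K).
ΔU = 2.07×20.8×(679−341) = 14500 J.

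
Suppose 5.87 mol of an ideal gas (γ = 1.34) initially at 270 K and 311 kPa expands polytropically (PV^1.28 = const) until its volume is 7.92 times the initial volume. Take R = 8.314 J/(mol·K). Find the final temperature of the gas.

151 K

V₁ = nRT₁/P₁ = 5.87×8.314×270/311 = 42.4 L.
Polytropic n=1.28: T₂ = T₁(V₁/V₂)^(n−1) = 270×(0.126)^0.28 = 151 K; P₂ = P₁(V₁/V₂)^n = 22.0 kPa.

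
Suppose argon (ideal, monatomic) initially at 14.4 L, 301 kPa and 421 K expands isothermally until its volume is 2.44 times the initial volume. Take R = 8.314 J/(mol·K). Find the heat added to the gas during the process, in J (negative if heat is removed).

3870 J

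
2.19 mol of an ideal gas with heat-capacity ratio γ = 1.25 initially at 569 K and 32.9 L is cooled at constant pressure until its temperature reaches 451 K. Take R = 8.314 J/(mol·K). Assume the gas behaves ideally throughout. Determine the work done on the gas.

2150 J

P₁ = nRT₁/V₁ = 2.19×8.314×569/32.9 = 315 kPa.
Isobaric: P stays 315 kPa; V/T = const ⇒ T₂ = 451 K, V₂ = 26.1 L.
W = PΔV = 315×(26.1−32.9) kPa·L = -2150 J.
Work done on the gas = −W_by = 2150 J.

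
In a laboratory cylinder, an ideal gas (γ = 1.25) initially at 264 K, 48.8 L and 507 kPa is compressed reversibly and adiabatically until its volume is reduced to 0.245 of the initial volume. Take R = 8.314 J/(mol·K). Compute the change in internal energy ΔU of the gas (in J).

n = P₁V₁/(RT₁) = 507×48.8/(8.314×264) = 11.3 mol.
Adiabatic: TV^(γ−1) = const ⇒ T₂ = 264×(4.08)^0.250 = 375 K; PV^γ = const ⇒ P₂ = 2940 kPa.
For an ideal gas ΔU = nCvΔT with Cv = R/(γ−1) = 33.3 J/(mol·K).
ΔU = 11.3×33.3×(375−264) = 41700 J.

41700 J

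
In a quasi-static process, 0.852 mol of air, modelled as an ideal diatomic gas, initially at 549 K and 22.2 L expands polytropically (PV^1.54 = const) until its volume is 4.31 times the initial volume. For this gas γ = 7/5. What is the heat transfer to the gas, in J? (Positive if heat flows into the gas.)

-1380 J

P₁ = nRT₁/V₁ = 0.852×8.314×549/22.2 = 175 kPa.
Polytropic n=1.54: T₂ = T₁(V₁/V₂)^(n−1) = 549×(0.232)^0.54 = 249 K; P₂ = P₁(V₁/V₂)^n = 18.5 kPa.
W = (P₁V₁−P₂V₂)/(n−1) = (175×22.2−18.5×95.7)/0.54 = 3930 J.
ΔU = nCvΔT = 0.852×20.8×(249−549) = -5300 J.
Q = ΔU + W = -1380 J.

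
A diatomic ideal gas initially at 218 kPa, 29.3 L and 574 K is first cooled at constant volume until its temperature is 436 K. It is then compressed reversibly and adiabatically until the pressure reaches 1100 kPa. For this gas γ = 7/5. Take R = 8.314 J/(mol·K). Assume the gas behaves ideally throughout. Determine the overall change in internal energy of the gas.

4870 J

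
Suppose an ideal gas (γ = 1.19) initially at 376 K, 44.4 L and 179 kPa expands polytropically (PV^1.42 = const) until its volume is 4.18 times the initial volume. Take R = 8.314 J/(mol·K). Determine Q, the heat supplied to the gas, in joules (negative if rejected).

n = P₁V₁/(RT₁) = 179×44.4/(8.314×376) = 2.54 mol.
Polytropic n=1.42: T₂ = T₁(V₁/V₂)^(n−1) = 376×(0.239)^0.42 = 206 K; P₂ = P₁(V₁/V₂)^n = 23.5 kPa.
W = (P₁V₁−P₂V₂)/(n−1) = (179×44.4−23.5×186)/0.42 = 8550 J.
ΔU = nCvΔT = 2.54×43.8×(206−376) = -18900 J.
Q = ΔU + W = -10300 J.

-10300 J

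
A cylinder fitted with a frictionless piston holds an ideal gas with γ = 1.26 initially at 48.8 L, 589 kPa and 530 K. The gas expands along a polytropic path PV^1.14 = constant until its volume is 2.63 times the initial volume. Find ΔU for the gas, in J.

-14000 J

n = P₁V₁/(RT₁) = 589×48.8/(8.314×530) = 6.52 mol.
Polytropic n=1.14: T₂ = T₁(V₁/V₂)^(n−1) = 530×(0.380)^0.14 = 463 K; P₂ = P₁(V₁/V₂)^n = 196 kPa.
For an ideal gas ΔU = nCvΔT with Cv = R/(γ−1) = 32.0 J/(mol·K).
ΔU = 6.52×32.0×(463−530) = -14000 J.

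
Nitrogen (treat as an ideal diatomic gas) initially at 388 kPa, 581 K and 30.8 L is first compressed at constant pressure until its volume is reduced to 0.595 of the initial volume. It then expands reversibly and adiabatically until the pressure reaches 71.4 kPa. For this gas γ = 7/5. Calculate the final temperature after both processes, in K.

n = P₁V₁/(RT₁) = 388×30.8/(8.314×581) = 2.47 mol.
Step 1 — Isobaric: P stays 388 kPa; V/T = const ⇒ T₂ = 346 K, V₂ = 18.3 L.
W = PΔV = 388×(18.3−30.8) kPa·L = -4840 J.
ΔU = nCvΔT = 2.47×20.8×(346−581) = -12100 J.
Q = ΔU + W = nCpΔT = -16900 J.
State after step 1: P = 388 kPa, V = 18.3 L, T = 346 K.
Step 2 — Adiabatic: T₂/T₁ = (P₂/P₁)^((γ−1)/γ) ⇒ T₂ = 346×(0.184)^0.286 = 213 K; V₂ = 61.4 L.
ΔU = nCvΔT = 2.47×20.8×(213−346) = -6820 J.
Q = 0 for an adiabatic process, so W = −ΔU = 6820 J.
Net over both steps: W = 1980 J, Q = -16900 J, ΔU = -18900 J.

213 K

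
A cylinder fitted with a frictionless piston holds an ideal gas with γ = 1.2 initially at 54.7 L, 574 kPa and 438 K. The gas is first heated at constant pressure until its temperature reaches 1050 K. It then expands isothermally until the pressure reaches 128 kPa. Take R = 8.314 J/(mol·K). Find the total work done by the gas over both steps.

n = P₁V₁/(RT₁) = 574×54.7/(8.314×438) = 8.62 mol.
Step 1 — Isobaric: P stays 574 kPa; V/T = const ⇒ T₂ = 1050 K, V₂ = 131 L.
W = PΔV = 574×(131−54.7) kPa·L = 43900 J.
ΔU = nCvΔT = 8.62×41.6×(1050−438) = 219000 J.
Q = ΔU + W = nCpΔT = 263000 J.
State after step 1: P = 574 kPa, V = 131 L, T = 1050 K.
Step 2 — Isothermal: T stays 1050 K; PV = const ⇒ V₂ = 588 L, P₂ = 128 kPa.
ΔU = 0 (ideal gas, T constant).
W = nRT ln(V₂/V₁) = 8.62×8.314×1050×ln(4.48) = 113000 J.
Q = ΔU + W = 113000 J.
Net over both steps: W = 157000 J, Q = 376000 J, ΔU = 219000 J.

157000 J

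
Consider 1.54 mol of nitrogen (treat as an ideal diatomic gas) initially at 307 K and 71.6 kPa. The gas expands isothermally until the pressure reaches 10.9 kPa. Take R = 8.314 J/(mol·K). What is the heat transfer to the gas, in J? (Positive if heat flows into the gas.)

7400 J

V₁ = nRT₁/P₁ = 1.54×8.314×307/71.6 = 54.9 L.
Isothermal: T stays 307 K; PV = const ⇒ V₂ = 361 L, P₂ = 10.9 kPa.
ΔU = 0 (ideal gas, T constant).
W = nRT ln(V₂/V₁) = 1.54×8.314×307×ln(6.57) = 7400 J.
Q = ΔU + W = 7400 J.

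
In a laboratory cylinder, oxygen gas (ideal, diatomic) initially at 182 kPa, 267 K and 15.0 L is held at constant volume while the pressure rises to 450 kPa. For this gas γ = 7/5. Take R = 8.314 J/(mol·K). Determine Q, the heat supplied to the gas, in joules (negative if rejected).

10000 J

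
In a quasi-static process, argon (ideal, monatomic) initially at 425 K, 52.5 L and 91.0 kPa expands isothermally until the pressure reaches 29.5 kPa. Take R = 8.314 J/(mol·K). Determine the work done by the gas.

5380 J

n = P₁V₁/(RT₁) = 91.0×52.5/(8.314×425) = 1.35 mol.
Isothermal: T stays 425 K; PV = const ⇒ V₂ = 162 L, P₂ = 29.5 kPa.
W = nRT ln(V₂/V₁) = 1.35×8.314×425×ln(3.08) = 5380 J.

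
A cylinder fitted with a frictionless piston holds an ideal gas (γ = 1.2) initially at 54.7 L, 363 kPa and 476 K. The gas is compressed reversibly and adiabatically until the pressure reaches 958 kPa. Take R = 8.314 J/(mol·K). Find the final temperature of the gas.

Adiabatic: T₂/T₁ = (P₂/P₁)^((γ−1)/γ) ⇒ T₂ = 476×(2.64)^0.167 = 560 K; V₂ = 24.4 L.

560 K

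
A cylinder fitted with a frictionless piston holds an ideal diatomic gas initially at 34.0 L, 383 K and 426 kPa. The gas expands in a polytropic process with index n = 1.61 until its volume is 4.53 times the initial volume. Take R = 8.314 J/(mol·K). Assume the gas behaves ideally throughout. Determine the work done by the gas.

14300 J

n = P₁V₁/(RT₁) = 426×34.0/(8.314×383) = 4.55 mol.
Polytropic n=1.61: T₂ = T₁(V₁/V₂)^(n−1) = 383×(0.221)^0.61 = 152 K; P₂ = P₁(V₁/V₂)^n = 37.4 kPa.
W = (P₁V₁−P₂V₂)/(n−1) = (426×34.0−37.4×154)/0.61 = 14300 J.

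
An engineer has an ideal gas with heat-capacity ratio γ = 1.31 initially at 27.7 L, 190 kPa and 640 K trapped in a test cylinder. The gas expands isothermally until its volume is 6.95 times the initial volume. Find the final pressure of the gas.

Isothermal: T stays 640 K; PV = const ⇒ V₂ = 193 L, P₂ = 27.3 kPa.

27.3 kPa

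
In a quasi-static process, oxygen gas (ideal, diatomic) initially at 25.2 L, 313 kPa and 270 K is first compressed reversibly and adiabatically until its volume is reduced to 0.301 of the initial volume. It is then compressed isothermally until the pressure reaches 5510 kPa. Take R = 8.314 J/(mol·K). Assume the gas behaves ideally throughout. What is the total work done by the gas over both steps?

-27300 J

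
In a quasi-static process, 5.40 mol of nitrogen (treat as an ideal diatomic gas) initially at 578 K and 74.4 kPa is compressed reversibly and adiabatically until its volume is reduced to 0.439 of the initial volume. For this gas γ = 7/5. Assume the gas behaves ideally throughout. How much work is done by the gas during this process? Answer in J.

-25300 J

V₁ = nRT₁/P₁ = 5.40×8.314×578/74.4 = 349 L.
Adiabatic: TV^(γ−1) = const ⇒ T₂ = 578×(2.28)^0.400 = 803 K; PV^γ = const ⇒ P₂ = 236 kPa.
ΔU = nCvΔT = 5.40×20.8×(803−578) = 25300 J.
Q = 0 for an adiabatic process, so W = −ΔU = -25300 J.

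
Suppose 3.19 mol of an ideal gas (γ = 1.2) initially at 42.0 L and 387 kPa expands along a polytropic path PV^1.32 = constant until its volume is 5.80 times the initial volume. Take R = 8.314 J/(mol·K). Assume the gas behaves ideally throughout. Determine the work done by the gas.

21900 J

T₁ = P₁V₁/(nR) = 387×42.0/(3.19×8.314) = 613 K.
Polytropic n=1.32: T₂ = T₁(V₁/V₂)^(n−1) = 613×(0.172)^0.32 = 349 K; P₂ = P₁(V₁/V₂)^n = 38.0 kPa.
W = (P₁V₁−P₂V₂)/(n−1) = (387×42.0−38.0×244)/0.32 = 21900 J.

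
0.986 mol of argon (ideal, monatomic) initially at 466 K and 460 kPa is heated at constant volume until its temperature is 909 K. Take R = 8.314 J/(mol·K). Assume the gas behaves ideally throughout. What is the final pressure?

897 kPa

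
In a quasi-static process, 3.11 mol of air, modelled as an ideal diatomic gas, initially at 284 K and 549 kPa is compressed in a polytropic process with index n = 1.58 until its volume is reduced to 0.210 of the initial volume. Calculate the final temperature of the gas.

702 K

V₁ = nRT₁/P₁ = 3.11×8.314×284/549 = 13.4 L.
Polytropic n=1.58: T₂ = T₁(V₁/V₂)^(n−1) = 284×(4.76)^0.58 = 702 K; P₂ = P₁(V₁/V₂)^n = 6460 kPa.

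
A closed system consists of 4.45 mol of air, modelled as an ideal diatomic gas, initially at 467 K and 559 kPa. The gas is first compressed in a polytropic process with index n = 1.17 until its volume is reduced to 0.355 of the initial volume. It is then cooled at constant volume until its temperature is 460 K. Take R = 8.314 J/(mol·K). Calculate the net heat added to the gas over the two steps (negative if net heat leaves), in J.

-20200 J

V₁ = nRT₁/P₁ = 4.45×8.314×467/559 = 30.9 L.
Step 1 — Polytropic n=1.17: T₂ = T₁(V₁/V₂)^(n−1) = 467×(2.82)^0.17 = 557 K; P₂ = P₁(V₁/V₂)^n = 1880 kPa.
W = (P₁V₁−P₂V₂)/(n−1) = (559×30.9−1880×11.0)/0.17 = -19600 J.
ΔU = nCvΔT = 4.45×20.8×(557−467) = 8320 J.
Q = ΔU + W = -11300 J.
State after step 1: P = 1880 kPa, V = 11.0 L, T = 557 K.
Step 2 — Isochoric: V stays 11.0 L; P/T = const ⇒ T₂ = 460 K, P₂ = 1550 kPa.
W = 0 (no volume change).
ΔU = nCvΔT = 4.45×20.8×(460−557) = -8960 J.
Q = ΔU = -8960 J.
Net over both steps: W = -19600 J, Q = -20200 J, ΔU = -647 J.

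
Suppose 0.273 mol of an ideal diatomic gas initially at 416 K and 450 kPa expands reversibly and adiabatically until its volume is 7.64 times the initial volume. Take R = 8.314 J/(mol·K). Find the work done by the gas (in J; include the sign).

1310 J

V₁ = nRT₁/P₁ = 0.273×8.314×416/450 = 2.10 L.
Adiabatic: TV^(γ−1) = const ⇒ T₂ = 416×(0.131)^0.400 = 184 K; PV^γ = const ⇒ P₂ = 26.1 kPa.
ΔU = nCvΔT = 0.273×20.8×(184−416) = -1310 J.
Q = 0 for an adiabatic process, so W = −ΔU = 1310 J.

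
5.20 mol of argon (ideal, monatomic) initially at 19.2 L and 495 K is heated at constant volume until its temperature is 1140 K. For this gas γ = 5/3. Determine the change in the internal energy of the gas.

41800 J

P₁ = nRT₁/V₁ = 5.20×8.314×495/19.2 = 1110 kPa.
Isochoric: V stays 19.2 L; P/T = const ⇒ T₂ = 1140 K, P₂ = 2570 kPa.
For an ideal gas ΔU = nCvΔT with Cv = (3/2)R = 12.5 J/(mol·K).
ΔU = 5.20×12.5×(1140−495) = 41800 J.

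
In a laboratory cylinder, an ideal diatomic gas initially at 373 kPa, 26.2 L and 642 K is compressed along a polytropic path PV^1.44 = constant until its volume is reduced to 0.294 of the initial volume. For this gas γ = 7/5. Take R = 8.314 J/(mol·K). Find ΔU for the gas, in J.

n = P₁V₁/(RT₁) = 373×26.2/(8.314×642) = 1.83 mol.
Polytropic n=1.44: T₂ = T₁(V₁/V₂)^(n−1) = 642×(3.40)^0.44 = 1100 K; P₂ = P₁(V₁/V₂)^n = 2170 kPa.
For an ideal gas ΔU = nCvΔT with Cv = (5/2)R = 20.8 J/(mol·K).
ΔU = 1.83×20.8×(1100−642) = 17400 J.

17400 J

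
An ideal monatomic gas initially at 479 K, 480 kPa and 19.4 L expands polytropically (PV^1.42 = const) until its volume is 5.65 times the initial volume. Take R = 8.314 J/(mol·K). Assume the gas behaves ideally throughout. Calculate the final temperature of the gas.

231 K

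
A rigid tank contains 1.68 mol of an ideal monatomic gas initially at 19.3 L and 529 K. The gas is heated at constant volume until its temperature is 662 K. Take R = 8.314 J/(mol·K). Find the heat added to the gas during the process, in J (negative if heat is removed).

2790 J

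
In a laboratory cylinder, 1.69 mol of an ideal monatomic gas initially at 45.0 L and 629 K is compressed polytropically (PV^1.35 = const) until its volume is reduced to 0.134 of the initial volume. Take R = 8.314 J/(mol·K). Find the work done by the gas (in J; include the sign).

-25800 J

P₁ = nRT₁/V₁ = 1.69×8.314×629/45.0 = 196 kPa.
Polytropic n=1.35: T₂ = T₁(V₁/V₂)^(n−1) = 629×(7.46)^0.35 = 1270 K; P₂ = P₁(V₁/V₂)^n = 2960 kPa.
W = (P₁V₁−P₂V₂)/(n−1) = (196×45.0−2960×6.03)/0.35 = -25800 J.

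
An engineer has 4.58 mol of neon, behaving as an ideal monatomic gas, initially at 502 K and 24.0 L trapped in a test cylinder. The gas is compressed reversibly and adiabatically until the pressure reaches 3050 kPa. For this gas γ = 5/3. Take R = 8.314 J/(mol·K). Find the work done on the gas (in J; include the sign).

20400 J

P₁ = nRT₁/V₁ = 4.58×8.314×502/24.0 = 796 kPa.
Adiabatic: T₂/T₁ = (P₂/P₁)^((γ−1)/γ) ⇒ T₂ = 502×(3.83)^0.400 = 859 K; V₂ = 10.7 L.
ΔU = nCvΔT = 4.58×12.5×(859−502) = 20400 J.
Q = 0 for an adiabatic process, so W = −ΔU = -20400 J.
Work done on the gas = −W_by = 20400 J.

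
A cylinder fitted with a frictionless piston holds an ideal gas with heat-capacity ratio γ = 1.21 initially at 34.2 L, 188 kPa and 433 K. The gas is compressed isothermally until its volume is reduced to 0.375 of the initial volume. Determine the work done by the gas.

-6310 J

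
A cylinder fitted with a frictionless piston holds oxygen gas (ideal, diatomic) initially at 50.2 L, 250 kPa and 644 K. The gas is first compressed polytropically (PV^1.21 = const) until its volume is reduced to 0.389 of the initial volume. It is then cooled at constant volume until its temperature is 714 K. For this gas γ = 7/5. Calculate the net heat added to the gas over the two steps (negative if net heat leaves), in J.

n = P₁V₁/(RT₁) = 250×50.2/(8.314×644) = 2.34 mol.
Step 1 — Polytropic n=1.21: T₂ = T₁(V₁/V₂)^(n−1) = 644×(2.57)^0.21 = 785 K; P₂ = P₁(V₁/V₂)^n = 784 kPa.
W = (P₁V₁−P₂V₂)/(n−1) = (250×50.2−784×19.5)/0.21 = -13100 J.
ΔU = nCvΔT = 2.34×20.8×(785−644) = 6880 J.
Q = ΔU + W = -6230 J.
State after step 1: P = 784 kPa, V = 19.5 L, T = 785 K.
Step 2 — Isochoric: V stays 19.5 L; P/T = const ⇒ T₂ = 714 K, P₂ = 713 kPa.
W = 0 (no volume change).
ΔU = nCvΔT = 2.34×20.8×(714−785) = -3470 J.
Q = ΔU = -3470 J.
Net over both steps: W = -13100 J, Q = -9700 J, ΔU = 3410 J.

-9700 J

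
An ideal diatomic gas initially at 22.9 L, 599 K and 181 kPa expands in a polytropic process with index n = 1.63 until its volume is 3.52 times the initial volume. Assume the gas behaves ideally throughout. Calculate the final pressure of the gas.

23.3 kPa

Polytropic n=1.63: T₂ = T₁(V₁/V₂)^(n−1) = 599×(0.284)^0.63 = 271 K; P₂ = P₁(V₁/V₂)^n = 23.3 kPa.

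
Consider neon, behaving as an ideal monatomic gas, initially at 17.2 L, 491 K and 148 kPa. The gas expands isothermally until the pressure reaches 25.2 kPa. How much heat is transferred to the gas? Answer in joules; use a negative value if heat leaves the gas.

4510 J

n = P₁V₁/(RT₁) = 148×17.2/(8.314×491) = 0.624 mol.
Isothermal: T stays 491 K; PV = const ⇒ V₂ = 101 L, P₂ = 25.2 kPa.
ΔU = 0 (ideal gas, T constant).
W = nRT ln(V₂/V₁) = 0.624×8.314×491×ln(5.87) = 4510 J.
Q = ΔU + W = 4510 J.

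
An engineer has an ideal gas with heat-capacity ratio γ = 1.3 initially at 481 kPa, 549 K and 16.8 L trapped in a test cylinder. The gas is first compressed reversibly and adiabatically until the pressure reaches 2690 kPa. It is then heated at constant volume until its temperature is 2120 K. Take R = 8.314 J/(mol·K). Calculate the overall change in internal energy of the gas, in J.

n = P₁V₁/(RT₁) = 481×16.8/(8.314×549) = 1.77 mol.
Step 1 — Adiabatic: T₂/T₁ = (P₂/P₁)^((γ−1)/γ) ⇒ T₂ = 549×(5.59)^0.231 = 817 K; V₂ = 4.47 L.
ΔU = nCvΔT = 1.77×27.7×(817−549) = 13100 J.
Q = 0 for an adiabatic process, so W = −ΔU = -13100 J.
State after step 1: P = 2690 kPa, V = 4.47 L, T = 817 K.
Step 2 — Isochoric: V stays 4.47 L; P/T = const ⇒ T₂ = 2120 K, P₂ = 6980 kPa.
W = 0 (no volume change).
ΔU = nCvΔT = 1.77×27.7×(2120−817) = 63900 J.
Q = ΔU = 63900 J.
Net over both steps: W = -13100 J, Q = 63900 J, ΔU = 77100 J.

77100 J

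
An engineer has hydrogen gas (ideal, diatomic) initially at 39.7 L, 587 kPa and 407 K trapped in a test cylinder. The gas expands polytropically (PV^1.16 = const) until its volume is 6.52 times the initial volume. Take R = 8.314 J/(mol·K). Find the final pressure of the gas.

Polytropic n=1.16: T₂ = T₁(V₁/V₂)^(n−1) = 407×(0.153)^0.16 = 302 K; P₂ = P₁(V₁/V₂)^n = 66.7 kPa.

66.7 kPa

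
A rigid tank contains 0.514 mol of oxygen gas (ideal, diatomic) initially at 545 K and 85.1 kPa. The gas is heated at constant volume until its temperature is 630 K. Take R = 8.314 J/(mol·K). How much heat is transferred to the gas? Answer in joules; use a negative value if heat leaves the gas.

908 J

V₁ = nRT₁/P₁ = 0.514×8.314×545/85.1 = 27.4 L.
Isochoric: V stays 27.4 L; P/T = const ⇒ T₂ = 630 K, P₂ = 98.4 kPa.
W = 0 (no volume change).
ΔU = nCvΔT = 0.514×20.8×(630−545) = 908 J.
Q = ΔU = 908 J.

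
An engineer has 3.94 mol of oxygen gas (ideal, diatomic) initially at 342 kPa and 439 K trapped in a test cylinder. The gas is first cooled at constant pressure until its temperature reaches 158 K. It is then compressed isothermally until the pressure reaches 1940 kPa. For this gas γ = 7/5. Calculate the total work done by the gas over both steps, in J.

V₁ = nRT₁/P₁ = 3.94×8.314×439/342 = 42.0 L.
Step 1 — Isobaric: P stays 342 kPa; V/T = const ⇒ T₂ = 158 K, V₂ = 15.1 L.
W = PΔV = 342×(15.1−42.0) kPa·L = -9200 J.
ΔU = nCvΔT = 3.94×20.8×(158−439) = -23000 J.
Q = ΔU + W = nCpΔT = -32200 J.
State after step 1: P = 342 kPa, V = 15.1 L, T = 158 K.
Step 2 — Isothermal: T stays 158 K; PV = const ⇒ V₂ = 2.67 L, P₂ = 1940 kPa.
ΔU = 0 (ideal gas, T constant).
W = nRT ln(V₂/V₁) = 3.94×8.314×158×ln(0.176) = -8980 J.
Q = ΔU + W = -8980 J.
Net over both steps: W = -18200 J, Q = -41200 J, ΔU = -23000 J.

-18200 J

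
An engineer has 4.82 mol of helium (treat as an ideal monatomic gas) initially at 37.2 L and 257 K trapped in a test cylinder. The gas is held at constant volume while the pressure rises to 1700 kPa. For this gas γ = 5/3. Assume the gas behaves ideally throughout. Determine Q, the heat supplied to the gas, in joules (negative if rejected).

79400 J

P₁ = nRT₁/V₁ = 4.82×8.314×257/37.2 = 277 kPa.
Isochoric: V stays 37.2 L; P/T = const ⇒ T₂ = 1580 K, P₂ = 1700 kPa.
W = 0 (no volume change).
ΔU = nCvΔT = 4.82×12.5×(1580−257) = 79400 J.
Q = ΔU = 79400 J.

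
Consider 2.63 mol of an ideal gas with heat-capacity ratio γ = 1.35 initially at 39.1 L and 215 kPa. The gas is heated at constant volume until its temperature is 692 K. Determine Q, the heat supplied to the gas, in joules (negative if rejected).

19200 J

T₁ = P₁V₁/(nR) = 215×39.1/(2.63×8.314) = 384 K.
Isochoric: V stays 39.1 L; P/T = const ⇒ T₂ = 692 K, P₂ = 387 kPa.
W = 0 (no volume change).
ΔU = nCvΔT = 2.63×23.8×(692−384) = 19200 J.
Q = ΔU = 19200 J.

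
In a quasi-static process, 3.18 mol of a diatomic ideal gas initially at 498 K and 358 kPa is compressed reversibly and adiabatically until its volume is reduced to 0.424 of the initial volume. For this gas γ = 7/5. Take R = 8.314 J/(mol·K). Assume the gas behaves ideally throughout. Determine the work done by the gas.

V₁ = nRT₁/P₁ = 3.18×8.314×498/358 = 36.8 L.
Adiabatic: TV^(γ−1) = const ⇒ T₂ = 498×(2.36)^0.400 = 702 K; PV^γ = const ⇒ P₂ = 1190 kPa.
ΔU = nCvΔT = 3.18×20.8×(702−498) = 13500 J.
Q = 0 for an adiabatic process, so W = −ΔU = -13500 J.

-13500 J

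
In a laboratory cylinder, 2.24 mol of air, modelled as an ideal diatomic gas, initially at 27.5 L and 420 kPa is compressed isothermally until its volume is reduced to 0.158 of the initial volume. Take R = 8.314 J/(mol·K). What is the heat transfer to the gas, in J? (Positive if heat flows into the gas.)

-21300 J

T₁ = P₁V₁/(nR) = 420×27.5/(2.24×8.314) = 620 K.
Isothermal: T stays 620 K; PV = const ⇒ V₂ = 4.34 L, P₂ = 2660 kPa.
ΔU = 0 (ideal gas, T constant).
W = nRT ln(V₂/V₁) = 2.24×8.314×620×ln(0.158) = -21300 J.
Q = ΔU + W = -21300 J.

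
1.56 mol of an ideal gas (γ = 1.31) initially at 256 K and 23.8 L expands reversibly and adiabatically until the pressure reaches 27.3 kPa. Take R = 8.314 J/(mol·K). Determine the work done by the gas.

P₁ = nRT₁/V₁ = 1.56×8.314×256/23.8 = 140 kPa.
Adiabatic: T₂/T₁ = (P₂/P₁)^((γ−1)/γ) ⇒ T₂ = 256×(0.196)^0.237 = 174 K; V₂ = 82.7 L.
ΔU = nCvΔT = 1.56×26.8×(174−256) = -3430 J.
Q = 0 for an adiabatic process, so W = −ΔU = 3430 J.

3430 J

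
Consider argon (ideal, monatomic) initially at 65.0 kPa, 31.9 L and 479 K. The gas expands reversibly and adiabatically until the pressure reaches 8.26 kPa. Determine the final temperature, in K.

Adiabatic: T₂/T₁ = (P₂/P₁)^((γ−1)/γ) ⇒ T₂ = 479×(0.127)^0.400 = 210 K; V₂ = 110 L.

210 K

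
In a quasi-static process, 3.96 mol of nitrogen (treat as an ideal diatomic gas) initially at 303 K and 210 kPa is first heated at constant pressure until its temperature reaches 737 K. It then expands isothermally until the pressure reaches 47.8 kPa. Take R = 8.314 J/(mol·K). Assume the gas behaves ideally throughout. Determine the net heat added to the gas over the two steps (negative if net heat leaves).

V₁ = nRT₁/P₁ = 3.96×8.314×303/210 = 47.5 L.
Step 1 — Isobaric: P stays 210 kPa; V/T = const ⇒ T₂ = 737 K, V₂ = 116 L.
W = PΔV = 210×(116−47.5) kPa·L = 14300 J.
ΔU = nCvΔT = 3.96×20.8×(737−303) = 35700 J.
Q = ΔU + W = nCpΔT = 50000 J.
State after step 1: P = 210 kPa, V = 116 L, T = 737 K.
Step 2 — Isothermal: T stays 737 K; PV = const ⇒ V₂ = 508 L, P₂ = 47.8 kPa.
ΔU = 0 (ideal gas, T constant).
W = nRT ln(V₂/V₁) = 3.96×8.314×737×ln(4.39) = 35900 J.
Q = ΔU + W = 35900 J.
Net over both steps: W = 50200 J, Q = 85900 J, ΔU = 35700 J.

85900 J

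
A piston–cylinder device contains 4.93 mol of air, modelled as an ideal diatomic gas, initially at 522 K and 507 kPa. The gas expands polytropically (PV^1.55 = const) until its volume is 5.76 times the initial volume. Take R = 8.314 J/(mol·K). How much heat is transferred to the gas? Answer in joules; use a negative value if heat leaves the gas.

V₁ = nRT₁/P₁ = 4.93×8.314×522/507 = 42.2 L.
Polytropic n=1.55: T₂ = T₁(V₁/V₂)^(n−1) = 522×(0.174)^0.55 = 199 K; P₂ = P₁(V₁/V₂)^n = 33.6 kPa.
W = (P₁V₁−P₂V₂)/(n−1) = (507×42.2−33.6×243)/0.55 = 24100 J.
ΔU = nCvΔT = 4.93×20.8×(199−522) = -33100 J.
Q = ΔU + W = -9020 J.

-9020 J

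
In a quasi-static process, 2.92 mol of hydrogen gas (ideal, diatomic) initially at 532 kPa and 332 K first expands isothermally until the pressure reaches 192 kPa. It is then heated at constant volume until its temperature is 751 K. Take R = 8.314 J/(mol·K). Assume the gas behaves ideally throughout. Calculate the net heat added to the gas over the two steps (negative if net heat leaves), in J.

33600 J

V₁ = nRT₁/P₁ = 2.92×8.314×332/532 = 15.2 L.
Step 1 — Isothermal: T stays 332 K; PV = const ⇒ V₂ = 42.0 L, P₂ = 192 kPa.
ΔU = 0 (ideal gas, T constant).
W = nRT ln(V₂/V₁) = 2.92×8.314×332×ln(2.77) = 8210 J.
Q = ΔU + W = 8210 J.
State after step 1: P = 192 kPa, V = 42.0 L, T = 332 K.
Step 2 — Isochoric: V stays 42.0 L; P/T = const ⇒ T₂ = 751 K, P₂ = 434 kPa.
W = 0 (no volume change).
ΔU = nCvΔT = 2.92×20.8×(751−332) = 25400 J.
Q = ΔU = 25400 J.
Net over both steps: W = 8210 J, Q = 33600 J, ΔU = 25400 J.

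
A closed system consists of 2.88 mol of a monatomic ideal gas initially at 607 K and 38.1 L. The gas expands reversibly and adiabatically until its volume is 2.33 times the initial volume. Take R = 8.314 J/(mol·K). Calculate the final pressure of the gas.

93.2 kPa

P₁ = nRT₁/V₁ = 2.88×8.314×607/38.1 = 381 kPa.
Adiabatic: TV^(γ−1) = const ⇒ T₂ = 607×(0.429)^0.667 = 345 K; PV^γ = const ⇒ P₂ = 93.2 kPa.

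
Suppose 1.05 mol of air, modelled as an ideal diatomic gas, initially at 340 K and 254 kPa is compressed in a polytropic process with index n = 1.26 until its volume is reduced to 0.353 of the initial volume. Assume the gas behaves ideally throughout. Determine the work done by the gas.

-3550 J

V₁ = nRT₁/P₁ = 1.05×8.314×340/254 = 11.7 L.
Polytropic n=1.26: T₂ = T₁(V₁/V₂)^(n−1) = 340×(2.83)^0.26 = 446 K; P₂ = P₁(V₁/V₂)^n = 943 kPa.
W = (P₁V₁−P₂V₂)/(n−1) = (254×11.7−943×4.12)/0.26 = -3550 J.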